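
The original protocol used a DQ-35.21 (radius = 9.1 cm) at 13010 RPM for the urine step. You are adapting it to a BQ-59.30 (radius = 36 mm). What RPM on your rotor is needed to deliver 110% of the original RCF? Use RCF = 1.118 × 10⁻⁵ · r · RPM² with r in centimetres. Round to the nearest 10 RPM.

RCF_original = 1.118 × 10⁻⁵ × 9.1 × (13010)² = 1.118 × 10⁻⁵ × 9.1 × 169,260,100 ≈ 17,220.2 × g
Target RCF = 1.1 × 17,220.2 ≈ 18,942.2 × g
Your rotor: r = 36 mm = 3.6 cm
18,942.2 = 1.118 × 10⁻⁵ × 3.6 × N²
N² = 18,942.2 / (4.0248 × 10⁻⁵) = 470,637,050
N ≈ √470,637,050 ≈ 21,694.2

≈ 21690 RPM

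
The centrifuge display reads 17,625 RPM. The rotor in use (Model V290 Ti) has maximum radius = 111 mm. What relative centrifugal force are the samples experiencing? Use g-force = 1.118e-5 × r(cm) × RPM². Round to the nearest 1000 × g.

r = 111 mm = 11.1 cm
RCF = 1.118 × 10⁻⁵ × 11.1 × (17625)² = 1.118 × 10⁻⁵ × 11.1 × 310,640,625 ≈ 38,549.9 × g

39000 ×g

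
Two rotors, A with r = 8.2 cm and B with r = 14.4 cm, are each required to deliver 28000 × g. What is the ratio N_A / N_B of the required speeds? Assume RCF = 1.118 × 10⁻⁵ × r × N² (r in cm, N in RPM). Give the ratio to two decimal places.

At fixed RCF, N ∝ 1/√r, so N_A/N_B = √(r_B/r_A) = √(14.4/8.2) = √1.756098 = 1.3252.

1.33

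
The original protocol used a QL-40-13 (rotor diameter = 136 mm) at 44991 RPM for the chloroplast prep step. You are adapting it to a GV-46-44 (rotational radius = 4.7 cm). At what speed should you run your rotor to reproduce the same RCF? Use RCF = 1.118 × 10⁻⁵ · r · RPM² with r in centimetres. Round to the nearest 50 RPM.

54100 RPM

Original rotor: r = 136 mm / 2 = 68 mm = 6.8 cm
RCF_original = 1.118 × 10⁻⁵ × 6.8 × (44991)² = 1.118 × 10⁻⁵ × 6.8 × 2,024,190,081 ≈ 153,887 × g
153,887 = 1.118 × 10⁻⁵ × 4.7 × N²
N² = 153,887 / (5.2546 × 10⁻⁵) = 2,928,614,928
N ≈ √2,928,614,928 ≈ 54,116.7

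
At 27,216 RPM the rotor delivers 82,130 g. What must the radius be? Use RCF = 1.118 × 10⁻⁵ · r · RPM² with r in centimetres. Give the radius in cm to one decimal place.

RCF = 1.118 × 10⁻⁵ × r × N²
82130 = 1.118 × 10⁻⁵ × r × (27216)²
r = 82130 / (1.118 × 10⁻⁵ × 740,710,656) = 82130 / 8281.145 ≈ 9.918 cm

9.9 cm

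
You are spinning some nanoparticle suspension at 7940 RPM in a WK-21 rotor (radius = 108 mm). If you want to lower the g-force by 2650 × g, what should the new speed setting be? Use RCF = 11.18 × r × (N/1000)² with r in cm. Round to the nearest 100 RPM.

6400 RPM

r = 108 mm = 10.8 cm
Current RCF = 11.18 × 10.8 × (7.94)² = 11.18 × 10.8 × 63.0436 ≈ 7,612.1 × g
Target RCF = 7,612.1 − 2,650 = 4,962.1 × g
(N/1000)² = 4,962.1 / 120.744 = 41.09604
N = 1000 × √41.09604 ≈ 6,410.6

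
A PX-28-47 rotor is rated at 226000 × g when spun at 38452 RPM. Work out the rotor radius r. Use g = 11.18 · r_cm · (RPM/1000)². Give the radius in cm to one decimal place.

RCF = 11.18 × r × (N/1000)²
226000 = 11.18 × r × (38.452)²
r = 226000 / (11.18 × 1478.556304) = 226000 / 16530.26 ≈ 13.672 cm

r ≈ 13.7 cm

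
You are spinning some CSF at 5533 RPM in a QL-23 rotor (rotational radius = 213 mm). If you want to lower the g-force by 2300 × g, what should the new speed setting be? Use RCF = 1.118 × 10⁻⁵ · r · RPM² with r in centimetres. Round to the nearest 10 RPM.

r = 213 mm = 21.3 cm
Current RCF = 1.118 × 10⁻⁵ × 21.3 × (5533)² = 1.118 × 10⁻⁵ × 21.3 × 30,614,089 ≈ 7,290.3 × g
Target RCF = 7,290.3 − 2,300 = 4,990.3 × g
N² = 4,990.3 / (23.8134 × 10⁻⁵) = 20,955,848
N ≈ √20,955,848 ≈ 4,577.8

4580 RPM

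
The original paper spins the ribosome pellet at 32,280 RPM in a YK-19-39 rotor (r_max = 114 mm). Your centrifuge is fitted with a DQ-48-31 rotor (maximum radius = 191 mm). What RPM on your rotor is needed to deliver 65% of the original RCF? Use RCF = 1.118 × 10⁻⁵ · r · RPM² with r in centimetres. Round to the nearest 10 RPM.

≈ 20110 RPM

Original rotor: r = 114 mm = 11.4 cm
RCF_original = 1.118 × 10⁻⁵ × 11.4 × (32280)² = 1.118 × 10⁻⁵ × 11.4 × 1,041,998,400 ≈ 132,804.8 × g
Target RCF = 0.65 × 132,804.8 ≈ 86,323.1 × g
Your rotor: r = 191 mm = 19.1 cm
86,323.1 = 1.118 × 10⁻⁵ × 19.1 × N²
N² = 86,323.1 / (21.3538 × 10⁻⁵) = 404,251,702
N ≈ √404,251,702 ≈ 20,106.0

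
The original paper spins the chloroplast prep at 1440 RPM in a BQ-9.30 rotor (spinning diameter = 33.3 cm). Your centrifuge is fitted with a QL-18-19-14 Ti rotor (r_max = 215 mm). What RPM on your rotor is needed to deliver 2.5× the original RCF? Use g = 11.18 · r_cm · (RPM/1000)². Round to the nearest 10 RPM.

Original rotor: r = 33.3 / 2 = 16.65 cm
RCF_original = 11.18 × 16.65 × (1.44)² = 11.18 × 16.65 × 2.0736 ≈ 386 × g
Target RCF = 2.5 × 386 ≈ 965 × g
Your rotor: r = 215 mm = 21.5 cm
965 = 11.18 × 21.5 × (N/1000)²
(N/1000)² = 965 / 240.37 = 4.014644
N = 1000 × √4.014644 ≈ 2,003.7

≈ 2000 RPM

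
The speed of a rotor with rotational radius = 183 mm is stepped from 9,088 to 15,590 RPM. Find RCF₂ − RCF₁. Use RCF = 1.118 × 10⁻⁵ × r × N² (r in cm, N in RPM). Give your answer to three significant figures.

r = 183 mm = 18.3 cm
RCF₁ = 1.118 × 10⁻⁵ × 18.3 × (9088)² = 1.118 × 10⁻⁵ × 18.3 × 82,591,744 ≈ 16,897.8 × g
RCF₂ = 1.118 × 10⁻⁵ × 18.3 × (15590)² = 1.118 × 10⁻⁵ × 18.3 × 243,048,100 ≈ 49,726.2 × g
Increase = 49,726.2 − 16,897.8 = 32,828.4

32800 × g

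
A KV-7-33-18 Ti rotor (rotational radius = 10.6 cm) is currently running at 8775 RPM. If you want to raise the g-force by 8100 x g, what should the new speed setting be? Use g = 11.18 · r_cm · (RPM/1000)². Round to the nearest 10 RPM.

N₂ ≈ 12060 RPM

Current RCF = 11.18 × 10.6 × (8.775)² = 11.18 × 10.6 × 77.000625 ≈ 9,125.2 × g
Target RCF = 9,125.2 + 8,100 = 17,225.2 × g
(N/1000)² = 17,225.2 / 118.508 = 145.3505
N = 1000 × √145.3505 ≈ 12,056.1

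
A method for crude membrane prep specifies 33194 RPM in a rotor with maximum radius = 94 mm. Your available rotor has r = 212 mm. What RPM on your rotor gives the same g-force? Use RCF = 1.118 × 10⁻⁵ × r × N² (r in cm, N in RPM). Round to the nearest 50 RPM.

≈ 22100 RPM

Original rotor: r = 94 mm = 9.4 cm
RCF = 1.118 × 10⁻⁵ × r × N²
RCF_original = 1.118 × 10⁻⁵ × 9.4 × (33194)² = 1.118 × 10⁻⁵ × 9.4 × 1,101,841,636 ≈ 115,794.7 × g
Your rotor: r = 212 mm = 21.2 cm
115,794.7 = 1.118 × 10⁻⁵ × 21.2 × N²
N² = 115,794.7 / (23.7016 × 10⁻⁵) = 488,552,250
N ≈ √488,552,250 ≈ 22,103.2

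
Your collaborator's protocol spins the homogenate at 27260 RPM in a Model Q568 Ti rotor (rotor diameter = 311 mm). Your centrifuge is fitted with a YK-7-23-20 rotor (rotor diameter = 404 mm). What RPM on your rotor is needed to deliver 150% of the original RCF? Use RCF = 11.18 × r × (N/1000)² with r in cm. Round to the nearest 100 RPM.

Original rotor: r = 311 mm / 2 = 155.5 mm = 15.55 cm
RCF = 11.18 × r × (N/1000)²
RCF_original = 11.18 × 15.55 × (27.26)² = 11.18 × 15.55 × 743.1076 ≈ 129,188.5 × g
Target RCF = 1.5 × 129,188.5 ≈ 193,782.8 × g
Your rotor: r = 404 mm / 2 = 202 mm = 20.2 cm
193,782.8 = 11.18 × 20.2 × (N/1000)²
(N/1000)² = 193,782.8 / 225.836 = 858.0687
N = 1000 × √858.0687 ≈ 29,292.8

≈ 29300 RPM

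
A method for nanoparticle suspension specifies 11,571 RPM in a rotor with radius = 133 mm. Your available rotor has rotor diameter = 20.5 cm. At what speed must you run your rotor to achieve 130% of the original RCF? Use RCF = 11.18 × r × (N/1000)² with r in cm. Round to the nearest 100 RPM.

Original rotor: r = 133 mm = 13.3 cm
RCF_original = 11.18 × 13.3 × (11.571)² = 11.18 × 13.3 × 133.888041 ≈ 19,908.3 × g
Target RCF = 1.3 × 19,908.3 ≈ 25,880.8 × g
Your rotor: r = 20.5 / 2 = 10.25 cm
25,880.8 = 11.18 × 10.25 × (N/1000)²
(N/1000)² = 25,880.8 / 114.595 = 225.8458
N = 1000 × √225.8458 ≈ 15,028.2

15000 RPM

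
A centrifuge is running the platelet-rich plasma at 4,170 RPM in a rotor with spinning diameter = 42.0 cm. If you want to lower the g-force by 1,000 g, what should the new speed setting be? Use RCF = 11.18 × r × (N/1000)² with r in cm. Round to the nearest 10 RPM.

r = 42.0 / 2 = 21 cm
Current RCF = 11.18 × 21 × (4.17)² = 11.18 × 21 × 17.3889 ≈ 4,082.6 × g
Target RCF = 4,082.6 − 1,000 = 3,082.6 × g
(N/1000)² = 3,082.6 / 234.78 = 13.12974
N = 1000 × √13.12974 ≈ 3,623.5

N₂ ≈ 3620 RPM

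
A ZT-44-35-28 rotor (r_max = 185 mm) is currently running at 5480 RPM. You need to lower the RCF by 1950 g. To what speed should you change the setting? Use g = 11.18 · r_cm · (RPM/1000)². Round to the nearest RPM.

r = 185 mm = 18.5 cm
Current RCF = 11.18 × 18.5 × (5.48)² = 11.18 × 18.5 × 30.0304 ≈ 6,211.2 × g
Target RCF = 6,211.2 − 1,950 = 4,261.2 × g
(N/1000)² = 4,261.2 / 206.83 = 20.60243
N = 1000 × √20.60243 ≈ 4,539.0

≈ 4539 RPM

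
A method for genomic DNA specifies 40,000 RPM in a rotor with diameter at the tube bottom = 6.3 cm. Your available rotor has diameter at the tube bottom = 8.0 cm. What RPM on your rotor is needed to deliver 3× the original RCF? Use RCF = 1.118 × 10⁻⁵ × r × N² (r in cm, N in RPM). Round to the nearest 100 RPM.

≈ 61500 RPM

Original rotor: r = 6.3 / 2 = 3.15 cm
RCF = 1.118 × 10⁻⁵ × r × N²
RCF_original = 1.118 × 10⁻⁵ × 3.15 × (40000)² = 1.118 × 10⁻⁵ × 3.15 × 1,600,000,000 ≈ 56,347.2 × g
Target RCF = 3 × 56,347.2 ≈ 169,041.6 × g
Your rotor: r = 8.0 / 2 = 4 cm
169,041.6 = 1.118 × 10⁻⁵ × 4 × N²
N² = 169,041.6 / (4.472 × 10⁻⁵) = 3,780,000,000
N ≈ √3,780,000,000 ≈ 61,481.7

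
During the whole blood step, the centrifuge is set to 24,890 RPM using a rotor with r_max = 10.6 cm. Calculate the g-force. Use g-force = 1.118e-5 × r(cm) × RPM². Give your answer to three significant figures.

73400 ×g

RCF = 1.118 × 10⁻⁵ × r × N²
RCF = 1.118 × 10⁻⁵ × 10.6 × (24890)² = 1.118 × 10⁻⁵ × 10.6 × 619,512,100 ≈ 73,417.1 × g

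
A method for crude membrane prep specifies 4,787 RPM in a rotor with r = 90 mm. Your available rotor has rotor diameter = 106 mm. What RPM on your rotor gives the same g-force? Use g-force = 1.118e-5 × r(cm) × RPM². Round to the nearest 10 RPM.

6240 RPM

Original rotor: r = 90 mm = 9.0 cm
RCF_original = 1.118 × 10⁻⁵ × 9 × (4787)² = 1.118 × 10⁻⁵ × 9 × 22,915,369 ≈ 2,305.7 × g
Your rotor: r = 106 mm / 2 = 53 mm = 5.3 cm
2,305.7 = 1.118 × 10⁻⁵ × 5.3 × N²
N² = 2,305.7 / (5.9254 × 10⁻⁵) = 38,912,141
N ≈ √38,912,141 ≈ 6,238.0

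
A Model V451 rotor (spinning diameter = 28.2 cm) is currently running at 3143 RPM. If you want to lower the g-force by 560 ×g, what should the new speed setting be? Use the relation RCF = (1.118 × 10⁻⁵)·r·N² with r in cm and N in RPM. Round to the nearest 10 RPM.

≈ 2520 RPM

r = 28.2 / 2 = 14.1 cm
Current RCF = 1.118 × 10⁻⁵ × 14.1 × (3143)² = 1.118 × 10⁻⁵ × 14.1 × 9,878,449 ≈ 1,557.2 × g
Target RCF = 1,557.2 − 560 = 997.2 × g
N² = 997.2 / (15.7638 × 10⁻⁵) = 6,325,886
N ≈ √6,325,886 ≈ 2,515.1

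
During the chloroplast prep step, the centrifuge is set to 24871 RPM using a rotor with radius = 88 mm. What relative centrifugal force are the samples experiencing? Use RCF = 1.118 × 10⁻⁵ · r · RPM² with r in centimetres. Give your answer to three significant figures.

≈ 60900 g

r = 88 mm = 8.8 cm
RCF = 1.118 × 10⁻⁵ × 8.8 × (24871)² = 1.118 × 10⁻⁵ × 8.8 × 618,566,641 ≈ 60,857.1 × g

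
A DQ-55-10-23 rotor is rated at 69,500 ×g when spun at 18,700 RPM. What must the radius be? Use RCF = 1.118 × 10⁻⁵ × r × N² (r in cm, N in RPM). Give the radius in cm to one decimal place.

r ≈ 17.8 cm

69500 = 1.118 × 10⁻⁵ × r × (18700)²
r = 69500 / (1.118 × 10⁻⁵ × 349,690,000) = 69500 / 3909.534 ≈ 17.777 cm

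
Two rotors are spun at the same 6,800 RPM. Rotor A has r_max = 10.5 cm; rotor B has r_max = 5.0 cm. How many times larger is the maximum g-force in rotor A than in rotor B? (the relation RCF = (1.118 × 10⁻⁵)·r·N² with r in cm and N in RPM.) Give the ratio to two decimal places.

2.10

At fixed N, RCF ∝ r, so RCF_A/RCF_B = r_A/r_B = 10.5 / 5.0 = 2.1000.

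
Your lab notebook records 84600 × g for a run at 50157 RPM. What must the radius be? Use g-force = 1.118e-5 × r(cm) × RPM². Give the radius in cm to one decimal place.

r ≈ 3.0 cm

RCF = 1.118 × 10⁻⁵ × r × N²
84600 = 1.118 × 10⁻⁵ × r × (50157)²
r = 84600 / (1.118 × 10⁻⁵ × 2,515,724,649) = 84600 / 28125.8 ≈ 3.008 cm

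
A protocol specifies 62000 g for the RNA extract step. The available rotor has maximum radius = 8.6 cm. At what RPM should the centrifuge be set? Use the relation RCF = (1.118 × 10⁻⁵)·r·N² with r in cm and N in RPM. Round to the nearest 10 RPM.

62,000 = 1.118 × 10⁻⁵ × 8.6 × N²
N² = 62,000 / (9.6148 × 10⁻⁵) = 644,839,206
N ≈ √644,839,206 ≈ 25,393.7

N ≈ 25390 RPM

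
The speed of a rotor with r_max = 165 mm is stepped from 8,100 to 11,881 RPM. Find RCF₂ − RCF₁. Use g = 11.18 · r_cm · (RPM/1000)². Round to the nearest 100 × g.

r = 165 mm = 16.5 cm
RCF₁ = 11.18 × 16.5 × (8.1)² = 11.18 × 16.5 × 65.61 ≈ 12,103.1 × g
RCF₂ = 11.18 × 16.5 × (11.881)² = 11.18 × 16.5 × 141.158161 ≈ 26,039.4 × g
Increase = 26,039.4 − 12,103.1 = 13,936.3

13900 ×g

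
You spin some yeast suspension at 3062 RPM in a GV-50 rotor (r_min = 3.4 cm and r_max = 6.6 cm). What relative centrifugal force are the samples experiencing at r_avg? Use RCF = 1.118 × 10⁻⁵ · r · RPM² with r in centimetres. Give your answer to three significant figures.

RCF ≈ 524 x g

r_avg = (3.4 + 6.6) / 2 = 5 cm
RCF = 1.118 × 10⁻⁵ × 5 × (3062)² = 1.118 × 10⁻⁵ × 5 × 9,375,844 ≈ 524.1 × g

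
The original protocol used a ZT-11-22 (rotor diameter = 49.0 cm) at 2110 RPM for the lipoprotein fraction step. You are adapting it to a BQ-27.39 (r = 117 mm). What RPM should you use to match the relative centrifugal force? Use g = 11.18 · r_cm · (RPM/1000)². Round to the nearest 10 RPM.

3050 RPM

Original rotor: r = 49.0 / 2 = 24.5 cm
RCF_original = 11.18 × 24.5 × (2.11)² = 11.18 × 24.5 × 4.4521 ≈ 1,219.5 × g
Your rotor: r = 117 mm = 11.7 cm
1,219.5 = 11.18 × 11.7 × (N/1000)²
(N/1000)² = 1,219.5 / 130.806 = 9.322967
N = 1000 × √9.322967 ≈ 3,053.4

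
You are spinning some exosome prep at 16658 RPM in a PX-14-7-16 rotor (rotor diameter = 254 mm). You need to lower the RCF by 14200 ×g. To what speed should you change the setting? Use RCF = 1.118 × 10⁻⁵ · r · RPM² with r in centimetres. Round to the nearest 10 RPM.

r = 254 mm / 2 = 127 mm = 12.7 cm
Current RCF = 1.118 × 10⁻⁵ × 12.7 × (16658)² = 1.118 × 10⁻⁵ × 12.7 × 277,488,964 ≈ 39,399.5 × g
Target RCF = 39,399.5 − 14,200 = 25,199.5 × g
N² = 25,199.5 / (14.1986 × 10⁻⁵) = 177,478,766
N ≈ √177,478,766 ≈ 13,322.1

≈ 13320 RPM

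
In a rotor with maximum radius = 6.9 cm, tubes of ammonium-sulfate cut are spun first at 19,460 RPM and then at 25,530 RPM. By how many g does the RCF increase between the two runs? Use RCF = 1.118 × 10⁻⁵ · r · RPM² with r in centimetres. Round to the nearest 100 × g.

21100 g

RCF₁ = 1.118 × 10⁻⁵ × 6.9 × (19460)² = 1.118 × 10⁻⁵ × 6.9 × 378,691,600 ≈ 29,213 × g
RCF₂ = 1.118 × 10⁻⁵ × 6.9 × (25530)² = 1.118 × 10⁻⁵ × 6.9 × 651,780,900 ≈ 50,279.7 × g
Increase = 50,279.7 − 29,213 = 21,066.7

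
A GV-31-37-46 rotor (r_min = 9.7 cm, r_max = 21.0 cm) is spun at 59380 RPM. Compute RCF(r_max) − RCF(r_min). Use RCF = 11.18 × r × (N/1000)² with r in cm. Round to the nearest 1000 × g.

ΔRCF ≈ 445000 × g

RCF_max = 11.18 × 21 × (59.38)² = 11.18 × 21 × 3,525.9844 ≈ 827,830.6 × g
RCF_min = 11.18 × 9.7 × (59.38)² = 11.18 × 9.7 × 3,525.9844 ≈ 382,378.9 × g
ΔRCF = 827,830.6 − 382,378.9 = 445,451.7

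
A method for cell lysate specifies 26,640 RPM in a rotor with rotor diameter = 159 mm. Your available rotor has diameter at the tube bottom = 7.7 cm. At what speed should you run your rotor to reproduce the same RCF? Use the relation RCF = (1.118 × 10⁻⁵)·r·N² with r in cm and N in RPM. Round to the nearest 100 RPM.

Original rotor: r = 159 mm / 2 = 79.5 mm = 7.95 cm
RCF_original = 1.118 × 10⁻⁵ × 7.95 × (26640)² = 1.118 × 10⁻⁵ × 7.95 × 709,689,600 ≈ 63,077.9 × g
Your rotor: r = 7.7 / 2 = 3.85 cm
63,077.9 = 1.118 × 10⁻⁵ × 3.85 × N²
N² = 63,077.9 / (4.3043 × 10⁻⁵) = 1,465,462,445
N ≈ √1,465,462,445 ≈ 38,281.4

38300 RPM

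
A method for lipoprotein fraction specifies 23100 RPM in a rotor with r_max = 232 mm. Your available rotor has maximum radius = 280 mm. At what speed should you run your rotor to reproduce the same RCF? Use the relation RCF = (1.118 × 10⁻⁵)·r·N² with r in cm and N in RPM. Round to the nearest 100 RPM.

≈ 21000 RPM

Original rotor: r = 232 mm = 23.2 cm
RCF = 1.118 × 10⁻⁵ × r × N²
RCF_original = 1.118 × 10⁻⁵ × 23.2 × (23100)² = 1.118 × 10⁻⁵ × 23.2 × 533,610,000 ≈ 138,405.6 × g
Your rotor: r = 280 mm = 28.0 cm
138,405.6 = 1.118 × 10⁻⁵ × 28 × N²
N² = 138,405.6 / (31.304 × 10⁻⁵) = 442,133,913
N ≈ √442,133,913 ≈ 21,027.0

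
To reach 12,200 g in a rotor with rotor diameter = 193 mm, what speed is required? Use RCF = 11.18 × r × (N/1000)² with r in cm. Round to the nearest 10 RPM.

≈ 10630 RPM

r = 193 mm / 2 = 96.5 mm = 9.65 cm
RCF = 11.18 × r × (N/1000)²
12,200 = 11.18 × 9.65 × (N/1000)²
(N/1000)² = 12,200 / 107.887 = 113.0813
N = 1000 × √113.0813 ≈ 10,634.0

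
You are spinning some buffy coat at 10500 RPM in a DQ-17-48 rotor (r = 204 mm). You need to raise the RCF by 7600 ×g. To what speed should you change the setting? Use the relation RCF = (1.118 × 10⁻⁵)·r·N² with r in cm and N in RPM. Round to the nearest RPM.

r = 204 mm = 20.4 cm
Current RCF = 1.118 × 10⁻⁵ × 20.4 × (10500)² = 1.118 × 10⁻⁵ × 20.4 × 110,250,000 ≈ 25,144.9 × g
Target RCF = 25,144.9 + 7,600 = 32,744.9 × g
N² = 32,744.9 / (22.8072 × 10⁻⁵) = 143,572,644
N ≈ √143,572,644 ≈ 11,982.2

≈ 11982 RPM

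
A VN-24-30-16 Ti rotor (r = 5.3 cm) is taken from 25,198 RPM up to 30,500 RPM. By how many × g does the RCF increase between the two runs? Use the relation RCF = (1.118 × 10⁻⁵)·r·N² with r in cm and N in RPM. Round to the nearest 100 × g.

17500 × g

RCF₁ = 1.118 × 10⁻⁵ × 5.3 × (25198)² = 1.118 × 10⁻⁵ × 5.3 × 634,939,204 ≈ 37,622.7 × g
RCF₂ = 1.118 × 10⁻⁵ × 5.3 × (30500)² = 1.118 × 10⁻⁵ × 5.3 × 930,250,000 ≈ 55,121 × g
Increase = 55,121 − 37,622.7 = 17,498.3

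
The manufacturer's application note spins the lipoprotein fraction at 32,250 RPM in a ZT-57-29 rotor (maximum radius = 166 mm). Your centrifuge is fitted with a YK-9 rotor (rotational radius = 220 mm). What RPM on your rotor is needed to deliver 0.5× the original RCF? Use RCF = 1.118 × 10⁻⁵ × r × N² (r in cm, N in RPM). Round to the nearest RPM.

Original rotor: r = 166 mm = 16.6 cm
RCF_original = 1.118 × 10⁻⁵ × 16.6 × (32250)² = 1.118 × 10⁻⁵ × 16.6 × 1,040,062,500 ≈ 193,023.1 × g
Target RCF = 0.5 × 193,023.1 ≈ 96,511.6 × g
Your rotor: r = 220 mm = 22.0 cm
96,511.6 = 1.118 × 10⁻⁵ × 22 × N²
N² = 96,511.6 / (24.596 × 10⁻⁵) = 392,387,380
N ≈ √392,387,380 ≈ 19,808.8

≈ 19809 RPM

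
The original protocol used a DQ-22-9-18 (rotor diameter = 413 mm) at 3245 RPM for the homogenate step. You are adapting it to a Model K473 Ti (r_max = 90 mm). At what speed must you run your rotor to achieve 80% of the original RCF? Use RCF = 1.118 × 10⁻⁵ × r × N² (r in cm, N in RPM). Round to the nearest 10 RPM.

4400 RPM

Original rotor: r = 413 mm / 2 = 206.5 mm = 20.65 cm
RCF = 1.118 × 10⁻⁵ × r × N²
RCF_original = 1.118 × 10⁻⁵ × 20.65 × (3245)² = 1.118 × 10⁻⁵ × 20.65 × 10,530,025 ≈ 2,431 × g
Target RCF = 0.8 × 2,431 ≈ 1,944.8 × g
Your rotor: r = 90 mm = 9.0 cm
1,944.8 = 1.118 × 10⁻⁵ × 9 × N²
N² = 1,944.8 / (10.062 × 10⁻⁵) = 19,328,165
N ≈ √19,328,165 ≈ 4,396.4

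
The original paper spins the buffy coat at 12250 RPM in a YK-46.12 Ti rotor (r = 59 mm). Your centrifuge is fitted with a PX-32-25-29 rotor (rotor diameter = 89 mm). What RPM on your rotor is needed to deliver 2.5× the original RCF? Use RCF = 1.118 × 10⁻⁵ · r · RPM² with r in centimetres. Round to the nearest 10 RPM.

≈ 22300 RPM

Original rotor: r = 59 mm = 5.9 cm
RCF_original = 1.118 × 10⁻⁵ × 5.9 × (12250)² = 1.118 × 10⁻⁵ × 5.9 × 150,062,500 ≈ 9,898.4 × g
Target RCF = 2.5 × 9,898.4 ≈ 24,746 × g
Your rotor: r = 89 mm / 2 = 44.5 mm = 4.45 cm
24,746 = 1.118 × 10⁻⁵ × 4.45 × N²
N² = 24,746 / (4.9751 × 10⁻⁵) = 497,397,037
N ≈ √497,397,037 ≈ 22,302.4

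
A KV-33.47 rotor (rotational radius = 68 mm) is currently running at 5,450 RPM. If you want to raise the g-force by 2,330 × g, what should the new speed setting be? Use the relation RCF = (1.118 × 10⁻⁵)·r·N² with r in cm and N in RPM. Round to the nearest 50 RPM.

r = 68 mm = 6.8 cm
Current RCF = 1.118 × 10⁻⁵ × 6.8 × (5450)² = 1.118 × 10⁻⁵ × 6.8 × 29,702,500 ≈ 2,258.1 × g
Target RCF = 2,258.1 + 2,330 = 4,588.1 × g
N² = 4,588.1 / (7.6024 × 10⁻⁵) = 60,350,679
N ≈ √60,350,679 ≈ 7,768.6

N₂ ≈ 7750 RPM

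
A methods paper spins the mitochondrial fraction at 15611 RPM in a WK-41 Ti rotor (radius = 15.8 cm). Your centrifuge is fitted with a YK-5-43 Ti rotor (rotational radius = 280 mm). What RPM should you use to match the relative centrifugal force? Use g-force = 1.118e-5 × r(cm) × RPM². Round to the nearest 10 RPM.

RCF_original = 1.118 × 10⁻⁵ × 15.8 × (15611)² = 1.118 × 10⁻⁵ × 15.8 × 243,703,321 ≈ 43,048.7 × g
Your rotor: r = 280 mm = 28.0 cm
43,048.7 = 1.118 × 10⁻⁵ × 28 × N²
N² = 43,048.7 / (31.304 × 10⁻⁵) = 137,518,209
N ≈ √137,518,209 ≈ 11,726.8

11730 RPM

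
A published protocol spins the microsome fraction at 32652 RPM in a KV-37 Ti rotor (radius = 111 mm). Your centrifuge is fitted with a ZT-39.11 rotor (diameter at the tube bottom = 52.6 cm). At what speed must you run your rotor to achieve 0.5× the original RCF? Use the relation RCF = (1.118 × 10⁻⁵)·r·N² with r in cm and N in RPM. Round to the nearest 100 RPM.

15000 RPM

Original rotor: r = 111 mm = 11.1 cm
RCF_original = 1.118 × 10⁻⁵ × 11.1 × (32652)² = 1.118 × 10⁻⁵ × 11.1 × 1,066,153,104 ≈ 132,307.5 × g
Target RCF = 0.5 × 132,307.5 ≈ 66,153.8 × g
Your rotor: r = 52.6 / 2 = 26.3 cm
66,153.8 = 1.118 × 10⁻⁵ × 26.3 × N²
N² = 66,153.8 / (29.4034 × 10⁻⁵) = 224,986,906
N ≈ √224,986,906 ≈ 14,999.6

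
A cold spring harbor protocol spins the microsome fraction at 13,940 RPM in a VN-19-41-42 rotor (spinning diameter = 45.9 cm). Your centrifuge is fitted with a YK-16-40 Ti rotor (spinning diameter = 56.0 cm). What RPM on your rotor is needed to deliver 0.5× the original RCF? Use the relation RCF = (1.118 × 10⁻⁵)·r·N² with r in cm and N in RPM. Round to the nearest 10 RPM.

8920 RPM

Original rotor: r = 45.9 / 2 = 22.95 cm
RCF = 1.118 × 10⁻⁵ × r × N²
RCF_original = 1.118 × 10⁻⁵ × 22.95 × (13940)² = 1.118 × 10⁻⁵ × 22.95 × 194,323,600 ≈ 49,859.7 × g
Target RCF = 0.5 × 49,859.7 ≈ 24,929.8 × g
Your rotor: r = 56.0 / 2 = 28 cm
24,929.8 = 1.118 × 10⁻⁵ × 28 × N²
N² = 24,929.8 / (31.304 × 10⁻⁵) = 79,637,746
N ≈ √79,637,746 ≈ 8,924.0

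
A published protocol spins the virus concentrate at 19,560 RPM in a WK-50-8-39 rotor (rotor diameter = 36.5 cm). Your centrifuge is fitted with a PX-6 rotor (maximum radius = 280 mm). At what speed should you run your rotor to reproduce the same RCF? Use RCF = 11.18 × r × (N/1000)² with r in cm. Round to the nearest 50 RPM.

Original rotor: r = 36.5 / 2 = 18.25 cm
RCF_original = 11.18 × 18.25 × (19.56)² = 11.18 × 18.25 × 382.5936 ≈ 78,062.5 × g
Your rotor: r = 280 mm = 28.0 cm
78,062.5 = 11.18 × 28 × (N/1000)²
(N/1000)² = 78,062.5 / 313.04 = 249.3691
N = 1000 × √249.3691 ≈ 15,791.4

15800 RPM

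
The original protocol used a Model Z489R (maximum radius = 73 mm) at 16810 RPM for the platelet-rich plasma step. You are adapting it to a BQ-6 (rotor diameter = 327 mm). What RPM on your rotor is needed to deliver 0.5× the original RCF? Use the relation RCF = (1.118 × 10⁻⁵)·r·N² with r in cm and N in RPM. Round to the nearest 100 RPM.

≈ 7900 RPM

Original rotor: r = 73 mm = 7.3 cm
RCF = 1.118 × 10⁻⁵ × r × N²
RCF_original = 1.118 × 10⁻⁵ × 7.3 × (16810)² = 1.118 × 10⁻⁵ × 7.3 × 282,576,100 ≈ 23,062.2 × g
Target RCF = 0.5 × 23,062.2 ≈ 11,531.1 × g
Your rotor: r = 327 mm / 2 = 163.5 mm = 16.35 cm
11,531.1 = 1.118 × 10⁻⁵ × 16.35 × N²
N² = 11,531.1 / (18.2793 × 10⁻⁵) = 63,082,831
N ≈ √63,082,831 ≈ 7,942.5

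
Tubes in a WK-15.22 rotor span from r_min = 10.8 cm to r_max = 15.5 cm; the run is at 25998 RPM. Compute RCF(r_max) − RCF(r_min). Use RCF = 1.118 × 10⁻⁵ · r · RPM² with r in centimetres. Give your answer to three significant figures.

ΔRCF ≈ 35500 × g

RCF_max = 1.118 × 10⁻⁵ × 15.5 × (25998)² = 1.118 × 10⁻⁵ × 15.5 × 675,896,004 ≈ 117,126 × g
RCF_min = 1.118 × 10⁻⁵ × 10.8 × (25998)² = 1.118 × 10⁻⁵ × 10.8 × 675,896,004 ≈ 81,610.4 × g
ΔRCF = 117,126 − 81,610.4 = 35,515.6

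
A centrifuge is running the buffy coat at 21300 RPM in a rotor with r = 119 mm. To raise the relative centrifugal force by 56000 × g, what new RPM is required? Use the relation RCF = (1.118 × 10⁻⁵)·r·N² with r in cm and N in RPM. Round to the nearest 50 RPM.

N₂ ≈ 29550 RPM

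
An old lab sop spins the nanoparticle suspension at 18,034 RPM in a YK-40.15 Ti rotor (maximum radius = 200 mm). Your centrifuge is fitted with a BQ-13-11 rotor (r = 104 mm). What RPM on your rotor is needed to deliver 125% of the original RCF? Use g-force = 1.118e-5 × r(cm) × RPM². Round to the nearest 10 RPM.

Original rotor: r = 200 mm = 20.0 cm
RCF = 1.118 × 10⁻⁵ × r × N²
RCF_original = 1.118 × 10⁻⁵ × 20 × (18034)² = 1.118 × 10⁻⁵ × 20 × 325,225,156 ≈ 72,720.3 × g
Target RCF = 1.25 × 72,720.3 ≈ 90,900.4 × g
Your rotor: r = 104 mm = 10.4 cm
90,900.4 = 1.118 × 10⁻⁵ × 10.4 × N²
N² = 90,900.4 / (11.6272 × 10⁻⁵) = 781,790,973
N ≈ √781,790,973 ≈ 27,960.5

27960 RPM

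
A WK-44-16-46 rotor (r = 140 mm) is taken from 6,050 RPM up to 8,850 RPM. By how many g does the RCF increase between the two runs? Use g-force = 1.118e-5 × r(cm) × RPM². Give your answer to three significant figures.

r = 140 mm = 14.0 cm
RCF₁ = 1.118 × 10⁻⁵ × 14 × (6050)² = 1.118 × 10⁻⁵ × 14 × 36,602,500 ≈ 5,729 × g
RCF₂ = 1.118 × 10⁻⁵ × 14 × (8850)² = 1.118 × 10⁻⁵ × 14 × 78,322,500 ≈ 12,259 × g
Increase = 12,259 − 5,729 = 6,530

6530 g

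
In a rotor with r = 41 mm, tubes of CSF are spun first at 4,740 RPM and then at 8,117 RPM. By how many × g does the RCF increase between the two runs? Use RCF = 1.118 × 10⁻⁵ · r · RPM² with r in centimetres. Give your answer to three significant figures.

≈ 1990 × g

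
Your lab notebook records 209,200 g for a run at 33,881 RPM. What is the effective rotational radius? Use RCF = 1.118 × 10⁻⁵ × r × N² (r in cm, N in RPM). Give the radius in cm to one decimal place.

≈ 16.3 cm

RCF = 1.118 × 10⁻⁵ × r × N²
209200 = 1.118 × 10⁻⁵ × r × (33881)²
r = 209200 / (1.118 × 10⁻⁵ × 1,147,922,161) = 209200 / 12833.77 ≈ 16.301 cm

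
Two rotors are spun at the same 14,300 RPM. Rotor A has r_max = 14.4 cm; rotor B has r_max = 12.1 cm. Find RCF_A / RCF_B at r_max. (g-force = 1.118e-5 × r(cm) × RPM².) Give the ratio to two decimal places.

At fixed N, RCF ∝ r, so RCF_A/RCF_B = r_A/r_B = 14.4 / 12.1 = 1.1901.

1.19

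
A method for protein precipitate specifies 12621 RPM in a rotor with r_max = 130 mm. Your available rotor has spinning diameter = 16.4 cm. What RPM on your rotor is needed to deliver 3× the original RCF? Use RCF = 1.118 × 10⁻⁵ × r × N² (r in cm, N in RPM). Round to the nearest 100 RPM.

Original rotor: r = 130 mm = 13.0 cm
RCF = 1.118 × 10⁻⁵ × r × N²
RCF_original = 1.118 × 10⁻⁵ × 13 × (12621)² = 1.118 × 10⁻⁵ × 13 × 159,289,641 ≈ 23,151.2 × g
Target RCF = 3 × 23,151.2 ≈ 69,453.6 × g
Your rotor: r = 16.4 / 2 = 8.2 cm
69,453.6 = 1.118 × 10⁻⁵ × 8.2 × N²
N² = 69,453.6 / (9.1676 × 10⁻⁵) = 757,598,499
N ≈ √757,598,499 ≈ 27,524.5

27500 RPM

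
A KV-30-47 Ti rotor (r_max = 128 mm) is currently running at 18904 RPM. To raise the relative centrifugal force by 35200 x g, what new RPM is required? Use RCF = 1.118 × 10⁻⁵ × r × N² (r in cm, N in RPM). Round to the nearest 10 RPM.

N₂ ≈ 24560 RPM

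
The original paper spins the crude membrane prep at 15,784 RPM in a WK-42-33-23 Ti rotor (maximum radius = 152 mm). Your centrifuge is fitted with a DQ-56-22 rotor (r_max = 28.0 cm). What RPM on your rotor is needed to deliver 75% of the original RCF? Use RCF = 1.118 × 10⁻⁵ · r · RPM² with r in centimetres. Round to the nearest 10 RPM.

≈ 10070 RPM

Original rotor: r = 152 mm = 15.2 cm
RCF_original = 1.118 × 10⁻⁵ × 15.2 × (15784)² = 1.118 × 10⁻⁵ × 15.2 × 249,134,656 ≈ 42,336.9 × g
Target RCF = 0.75 × 42,336.9 ≈ 31,752.7 × g
31,752.7 = 1.118 × 10⁻⁵ × 28 × N²
N² = 31,752.7 / (31.304 × 10⁻⁵) = 101,433,363
N ≈ √101,433,363 ≈ 10,071.4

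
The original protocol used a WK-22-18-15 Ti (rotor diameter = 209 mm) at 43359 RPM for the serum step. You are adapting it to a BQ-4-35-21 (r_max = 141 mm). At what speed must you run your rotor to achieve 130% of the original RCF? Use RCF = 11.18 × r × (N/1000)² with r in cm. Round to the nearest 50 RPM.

≈ 42550 RPM

Original rotor: r = 209 mm / 2 = 104.5 mm = 10.45 cm
RCF_original = 11.18 × 10.45 × (43.359)² = 11.18 × 10.45 × 1,880.002881 ≈ 219,642.6 × g
Target RCF = 1.3 × 219,642.6 ≈ 285,535.4 × g
Your rotor: r = 141 mm = 14.1 cm
285,535.4 = 11.18 × 14.1 × (N/1000)²
(N/1000)² = 285,535.4 / 157.638 = 1811.336
N = 1000 × √1811.336 ≈ 42,559.8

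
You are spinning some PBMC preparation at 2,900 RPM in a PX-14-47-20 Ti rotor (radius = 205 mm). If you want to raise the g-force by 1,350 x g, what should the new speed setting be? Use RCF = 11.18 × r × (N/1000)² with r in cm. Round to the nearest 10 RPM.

r = 205 mm = 20.5 cm
Current RCF = 11.18 × 20.5 × (2.9)² = 11.18 × 20.5 × 8.41 ≈ 1,927.5 × g
Target RCF = 1,927.5 + 1,350 = 3,277.5 × g
(N/1000)² = 3,277.5 / 229.19 = 14.30036
N = 1000 × √14.30036 ≈ 3,781.6

N₂ ≈ 3780 RPM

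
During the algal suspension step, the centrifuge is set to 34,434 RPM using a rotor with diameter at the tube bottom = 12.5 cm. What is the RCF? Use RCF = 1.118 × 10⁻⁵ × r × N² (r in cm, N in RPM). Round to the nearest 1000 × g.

≈ 83000 ×g

r = 12.5 / 2 = 6.25 cm
RCF = 1.118 × 10⁻⁵ × r × N²
RCF = 1.118 × 10⁻⁵ × 6.25 × (34434)² = 1.118 × 10⁻⁵ × 6.25 × 1,185,700,356 ≈ 82,850.8 × g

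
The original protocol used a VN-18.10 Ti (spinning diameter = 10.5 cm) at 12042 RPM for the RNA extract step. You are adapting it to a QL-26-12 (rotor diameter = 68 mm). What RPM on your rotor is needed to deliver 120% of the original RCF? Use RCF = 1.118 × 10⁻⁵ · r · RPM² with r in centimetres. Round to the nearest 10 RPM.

Original rotor: r = 10.5 / 2 = 5.25 cm
RCF_original = 1.118 × 10⁻⁵ × 5.25 × (12042)² = 1.118 × 10⁻⁵ × 5.25 × 145,009,764 ≈ 8,511.3 × g
Target RCF = 1.2 × 8,511.3 ≈ 10,213.6 × g
Your rotor: r = 68 mm / 2 = 34 mm = 3.4 cm
10,213.6 = 1.118 × 10⁻⁵ × 3.4 × N²
N² = 10,213.6 / (3.8012 × 10⁻⁵) = 268,694,097
N ≈ √268,694,097 ≈ 16,391.9

16390 RPM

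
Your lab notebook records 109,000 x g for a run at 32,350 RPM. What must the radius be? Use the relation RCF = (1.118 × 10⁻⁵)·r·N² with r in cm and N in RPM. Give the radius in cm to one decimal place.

9.3 cm

RCF = 1.118 × 10⁻⁵ × r × N²
109000 = 1.118 × 10⁻⁵ × r × (32350)²
r = 109000 / (1.118 × 10⁻⁵ × 1,046,522,500) = 109000 / 11700.12 ≈ 9.316 cm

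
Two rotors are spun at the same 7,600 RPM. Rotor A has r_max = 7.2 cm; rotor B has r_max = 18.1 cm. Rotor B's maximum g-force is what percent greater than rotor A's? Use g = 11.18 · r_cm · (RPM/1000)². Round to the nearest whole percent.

151%

At equal RPM, RCF scales linearly with r: ratio = 18.1 / 7.2 = 2.5139.
So rotor B delivers 151.4% more g-force.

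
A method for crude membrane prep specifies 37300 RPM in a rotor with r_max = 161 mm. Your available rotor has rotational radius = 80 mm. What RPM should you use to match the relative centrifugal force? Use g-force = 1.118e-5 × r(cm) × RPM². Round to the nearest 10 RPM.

Original rotor: r = 161 mm = 16.1 cm
RCF_original = 1.118 × 10⁻⁵ × 16.1 × (37300)² = 1.118 × 10⁻⁵ × 16.1 × 1,391,290,000 ≈ 250,429.4 × g
Your rotor: r = 80 mm = 8.0 cm
250,429.4 = 1.118 × 10⁻⁵ × 8 × N²
N² = 250,429.4 / (8.944 × 10⁻⁵) = 2,799,970,930
N ≈ √2,799,970,930 ≈ 52,914.8

≈ 52910 RPM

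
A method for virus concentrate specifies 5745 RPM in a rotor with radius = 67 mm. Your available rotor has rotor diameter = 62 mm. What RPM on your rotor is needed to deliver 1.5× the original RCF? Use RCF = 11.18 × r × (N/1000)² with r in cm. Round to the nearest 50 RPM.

≈ 10350 RPM

Original rotor: r = 67 mm = 6.7 cm
RCF_original = 11.18 × 6.7 × (5.745)² = 11.18 × 6.7 × 33.005025 ≈ 2,472.3 × g
Target RCF = 1.5 × 2,472.3 ≈ 3,708.5 × g
Your rotor: r = 62 mm / 2 = 31 mm = 3.1 cm
3,708.5 = 11.18 × 3.1 × (N/1000)²
(N/1000)² = 3,708.5 / 34.658 = 107.0027
N = 1000 × √107.0027 ≈ 10,344.2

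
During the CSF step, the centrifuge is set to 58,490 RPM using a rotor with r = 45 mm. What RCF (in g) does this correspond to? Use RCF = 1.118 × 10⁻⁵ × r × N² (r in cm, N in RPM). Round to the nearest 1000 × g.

RCF ≈ 172000 g

r = 45 mm = 4.5 cm
RCF = 1.118 × 10⁻⁵ × 4.5 × (58490)² = 1.118 × 10⁻⁵ × 4.5 × 3,421,080,100 ≈ 172,114.5 × g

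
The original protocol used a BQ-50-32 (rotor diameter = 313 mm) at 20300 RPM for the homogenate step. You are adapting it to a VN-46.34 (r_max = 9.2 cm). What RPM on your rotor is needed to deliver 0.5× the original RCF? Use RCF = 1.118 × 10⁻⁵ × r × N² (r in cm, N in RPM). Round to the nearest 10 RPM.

18720 RPM

Original rotor: r = 313 mm / 2 = 156.5 mm = 15.65 cm
RCF_original = 1.118 × 10⁻⁵ × 15.65 × (20300)² = 1.118 × 10⁻⁵ × 15.65 × 412,090,000 ≈ 72,102.2 × g
Target RCF = 0.5 × 72,102.2 ≈ 36,051.1 × g
36,051.1 = 1.118 × 10⁻⁵ × 9.2 × N²
N² = 36,051.1 / (10.2856 × 10⁻⁵) = 350,500,700
N ≈ √350,500,700 ≈ 18,721.7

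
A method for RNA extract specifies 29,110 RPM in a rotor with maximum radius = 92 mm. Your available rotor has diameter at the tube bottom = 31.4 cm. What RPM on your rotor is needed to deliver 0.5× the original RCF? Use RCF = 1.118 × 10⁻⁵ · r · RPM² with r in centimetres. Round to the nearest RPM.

Original rotor: r = 92 mm = 9.2 cm
RCF = 1.118 × 10⁻⁵ × r × N²
RCF_original = 1.118 × 10⁻⁵ × 9.2 × (29110)² = 1.118 × 10⁻⁵ × 9.2 × 847,392,100 ≈ 87,159.4 × g
Target RCF = 0.5 × 87,159.4 ≈ 43,579.7 × g
Your rotor: r = 31.4 / 2 = 15.7 cm
43,579.7 = 1.118 × 10⁻⁵ × 15.7 × N²
N² = 43,579.7 / (17.5526 × 10⁻⁵) = 248,280,597
N ≈ √248,280,597 ≈ 15,756.9

≈ 15757 RPM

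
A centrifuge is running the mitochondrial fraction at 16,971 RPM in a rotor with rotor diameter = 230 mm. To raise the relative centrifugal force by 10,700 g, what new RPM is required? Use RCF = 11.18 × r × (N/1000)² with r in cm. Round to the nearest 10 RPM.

r = 230 mm / 2 = 115 mm = 11.5 cm
Current RCF = 11.18 × 11.5 × (16.971)² = 11.18 × 11.5 × 288.014841 ≈ 37,030.1 × g
Target RCF = 37,030.1 + 10,700 = 47,730.1 × g
(N/1000)² = 47,730.1 / 128.57 = 371.2382
N = 1000 × √371.2382 ≈ 19,267.5

19270 RPM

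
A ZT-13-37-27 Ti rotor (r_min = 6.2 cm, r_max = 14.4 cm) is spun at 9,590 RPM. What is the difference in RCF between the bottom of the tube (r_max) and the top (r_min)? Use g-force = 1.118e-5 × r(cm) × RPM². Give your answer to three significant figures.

8430 ×g

RCF_max = 1.118 × 10⁻⁵ × 14.4 × (9590)² = 1.118 × 10⁻⁵ × 14.4 × 91,968,100 ≈ 14,806.1 × g
RCF_min = 1.118 × 10⁻⁵ × 6.2 × (9590)² = 1.118 × 10⁻⁵ × 6.2 × 91,968,100 ≈ 6,374.9 × g
ΔRCF = 14,806.1 − 6,374.9 = 8,431.2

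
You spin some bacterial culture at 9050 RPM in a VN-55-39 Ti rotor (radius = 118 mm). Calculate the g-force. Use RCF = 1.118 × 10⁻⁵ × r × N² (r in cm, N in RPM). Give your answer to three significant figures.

r = 118 mm = 11.8 cm
RCF = 1.118 × 10⁻⁵ × 11.8 × (9050)² = 1.118 × 10⁻⁵ × 11.8 × 81,902,500 ≈ 10,804.9 × g

RCF ≈ 10800 x g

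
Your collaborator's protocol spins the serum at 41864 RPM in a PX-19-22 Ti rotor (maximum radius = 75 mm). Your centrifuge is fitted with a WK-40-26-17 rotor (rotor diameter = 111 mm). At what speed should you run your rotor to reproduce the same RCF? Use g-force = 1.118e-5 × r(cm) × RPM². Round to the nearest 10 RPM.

48670 RPM

Original rotor: r = 75 mm = 7.5 cm
RCF = 1.118 × 10⁻⁵ × r × N²
RCF_original = 1.118 × 10⁻⁵ × 7.5 × (41864)² = 1.118 × 10⁻⁵ × 7.5 × 1,752,594,496 ≈ 146,955 × g
Your rotor: r = 111 mm / 2 = 55.5 mm = 5.55 cm
146,955 = 1.118 × 10⁻⁵ × 5.55 × N²
N² = 146,955 / (6.2049 × 10⁻⁵) = 2,368,370,159
N ≈ √2,368,370,159 ≈ 48,665.9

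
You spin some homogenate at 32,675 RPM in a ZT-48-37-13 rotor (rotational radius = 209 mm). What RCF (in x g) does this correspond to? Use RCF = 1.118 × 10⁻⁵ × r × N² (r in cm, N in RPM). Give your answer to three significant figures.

r = 209 mm = 20.9 cm
RCF = 1.118 × 10⁻⁵ × r × N²
RCF = 1.118 × 10⁻⁵ × 20.9 × (32675)² = 1.118 × 10⁻⁵ × 20.9 × 1,067,655,625 ≈ 249,470.5 × g

RCF ≈ 249000 x g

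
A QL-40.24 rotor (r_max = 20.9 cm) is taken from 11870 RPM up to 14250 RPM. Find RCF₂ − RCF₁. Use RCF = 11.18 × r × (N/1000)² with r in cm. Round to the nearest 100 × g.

14500 ×g

RCF₁ = 11.18 × 20.9 × (11.87)² = 11.18 × 20.9 × 140.8969 ≈ 32,922.3 × g
RCF₂ = 11.18 × 20.9 × (14.25)² = 11.18 × 20.9 × 203.0625 ≈ 47,448 × g
Increase = 47,448 − 32,922.3 = 14,525.7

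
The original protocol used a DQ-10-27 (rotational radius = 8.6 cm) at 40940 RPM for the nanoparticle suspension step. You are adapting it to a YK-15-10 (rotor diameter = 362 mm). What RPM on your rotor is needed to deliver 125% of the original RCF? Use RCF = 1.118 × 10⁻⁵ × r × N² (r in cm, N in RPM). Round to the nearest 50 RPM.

RCF_original = 1.118 × 10⁻⁵ × 8.6 × (40940)² = 1.118 × 10⁻⁵ × 8.6 × 1,676,083,600 ≈ 161,152.1 × g
Target RCF = 1.25 × 161,152.1 ≈ 201,440.1 × g
Your rotor: r = 362 mm / 2 = 181 mm = 18.1 cm
201,440.1 = 1.118 × 10⁻⁵ × 18.1 × N²
N² = 201,440.1 / (20.2358 × 10⁻⁵) = 995,463,980
N ≈ √995,463,980 ≈ 31,551.0

≈ 31550 RPM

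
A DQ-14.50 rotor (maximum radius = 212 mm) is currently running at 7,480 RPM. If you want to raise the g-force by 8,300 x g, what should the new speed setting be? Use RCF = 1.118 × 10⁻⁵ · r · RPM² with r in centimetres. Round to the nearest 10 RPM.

9540 RPM

r = 212 mm = 21.2 cm
Current RCF = 1.118 × 10⁻⁵ × 21.2 × (7480)² = 1.118 × 10⁻⁵ × 21.2 × 55,950,400 ≈ 13,261.1 × g
Target RCF = 13,261.1 + 8,300 = 21,561.1 × g
N² = 21,561.1 / (23.7016 × 10⁻⁵) = 90,968,964
N ≈ √90,968,964 ≈ 9,537.8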